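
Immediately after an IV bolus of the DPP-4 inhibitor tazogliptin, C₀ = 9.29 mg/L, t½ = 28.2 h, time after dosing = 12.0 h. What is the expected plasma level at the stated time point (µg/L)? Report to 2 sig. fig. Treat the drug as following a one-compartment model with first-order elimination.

k = ln2 / t½ = 0.693147 / 28.2 = 0.02458 h⁻¹
C = C₀ · e^(−k·t) = 9.290 × e^(−0.02458 × 12.0)
  = 9.290 × 0.7446 = 6.917 mg/L
Convert: 6.917 mg/L × 1000 = 6917 µg/L

6900 µg/L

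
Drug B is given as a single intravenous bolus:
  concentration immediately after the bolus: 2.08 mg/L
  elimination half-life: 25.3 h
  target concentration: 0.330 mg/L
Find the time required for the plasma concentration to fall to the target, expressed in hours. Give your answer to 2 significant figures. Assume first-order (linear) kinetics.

67 h

k = ln2 / t½ = 0.693147 / 25.3 = 0.02740 h⁻¹
t = ln(C₀ / C) / k = ln(2.080 / 0.330) / 0.02740
  = ln(6.303) / 0.02740 = 1.841 / 0.02740 = 67.19 h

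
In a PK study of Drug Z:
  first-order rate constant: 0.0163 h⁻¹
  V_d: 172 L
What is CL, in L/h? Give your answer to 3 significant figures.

CL = k × Vd = 0.0163 × 172 = 2.804 L/h

2.80 L/h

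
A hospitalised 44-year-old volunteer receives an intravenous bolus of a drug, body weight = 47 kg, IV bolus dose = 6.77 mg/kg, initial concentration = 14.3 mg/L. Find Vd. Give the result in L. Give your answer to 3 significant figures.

22.3 L

Dose = 6.77 × 47 = 318.2 mg
Vd = Dose / C₀ = 318.2 / 14.3 = 22.25 L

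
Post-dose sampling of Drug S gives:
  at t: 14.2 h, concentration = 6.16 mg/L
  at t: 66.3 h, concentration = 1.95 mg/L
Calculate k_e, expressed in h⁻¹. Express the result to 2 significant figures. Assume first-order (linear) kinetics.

0.022 h⁻¹

k = ln(C₁/C₂) / (t₂ − t₁) = ln(6.16/1.95) / (66.3 − 14.2)
  = 1.150 / 52.10 = 0.02207 h⁻¹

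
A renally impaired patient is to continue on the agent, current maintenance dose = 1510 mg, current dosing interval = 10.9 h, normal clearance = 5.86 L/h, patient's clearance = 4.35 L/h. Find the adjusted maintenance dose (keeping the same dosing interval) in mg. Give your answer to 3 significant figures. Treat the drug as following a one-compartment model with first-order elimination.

1120 mg

To keep the same average steady-state level, dosing rate must scale with clearance.
CL ratio = 4.35 / 5.86 = 0.7423
New dose (same interval) = 1510 × 0.7423 = 1121 mg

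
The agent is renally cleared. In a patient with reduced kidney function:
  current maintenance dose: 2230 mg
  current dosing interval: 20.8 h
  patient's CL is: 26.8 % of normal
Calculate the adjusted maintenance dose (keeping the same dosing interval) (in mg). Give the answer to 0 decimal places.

To keep the same average steady-state level, dosing rate must scale with clearance.
CL ratio = 26.8 / 100 = 0.2680
New dose (same interval) = 2230 × 0.2680 = 597.6 mg

598 mg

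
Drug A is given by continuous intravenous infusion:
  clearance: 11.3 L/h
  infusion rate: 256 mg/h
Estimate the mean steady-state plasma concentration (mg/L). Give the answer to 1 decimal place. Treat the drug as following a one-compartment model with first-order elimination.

At steady state Css = R₀ / CL = 256 / 11.30 = 22.65 mg/L

22.7 mg/L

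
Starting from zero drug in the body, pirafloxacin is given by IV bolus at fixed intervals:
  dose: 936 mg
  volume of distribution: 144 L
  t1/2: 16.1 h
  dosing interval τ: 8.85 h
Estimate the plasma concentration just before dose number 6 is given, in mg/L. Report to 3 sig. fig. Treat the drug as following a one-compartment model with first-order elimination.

C₀ per dose = Dose / Vd = 936 / 144 = 6.500 mg/L
k = ln2 / t½ = 0.693147 / 16.1 = 0.04305 h⁻¹
Fraction remaining after one interval: r = e^(−kτ) = e^(−0.04305 × 8.85) = 0.6832
Before dose 6, 5 doses have been given (aged 1τ, 2τ, 3τ, 4τ, 5τ).
C_trough = C₀ × (r + r² + … + r^5) = C₀ × r(1−r^5)/(1−r)
        = 6.500 × 0.6832 × (1 − 0.1488) / (1 − 0.6832) = 11.93 mg/L

11.9 mg/L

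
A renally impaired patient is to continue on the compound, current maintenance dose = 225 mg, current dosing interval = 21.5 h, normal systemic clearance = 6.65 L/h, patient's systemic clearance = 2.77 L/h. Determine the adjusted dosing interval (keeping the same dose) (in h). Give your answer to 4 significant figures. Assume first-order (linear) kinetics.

To keep the same average steady-state level, dosing rate must scale with clearance.
CL ratio = 2.77 / 6.65 = 0.4165
New interval (same dose) = 21.5 / 0.4165 = 51.62 h

51.62 h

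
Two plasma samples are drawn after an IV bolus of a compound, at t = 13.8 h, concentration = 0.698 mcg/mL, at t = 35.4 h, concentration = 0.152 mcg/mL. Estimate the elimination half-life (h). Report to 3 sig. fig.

9.82 h

k = ln(C₁/C₂) / (t₂ − t₁) = ln(0.698/0.152) / (35.4 − 13.8)
  = 1.524 / 21.60 = 0.07056 h⁻¹
t½ = ln2 / k = 0.693147 / 0.07056 = 9.824 h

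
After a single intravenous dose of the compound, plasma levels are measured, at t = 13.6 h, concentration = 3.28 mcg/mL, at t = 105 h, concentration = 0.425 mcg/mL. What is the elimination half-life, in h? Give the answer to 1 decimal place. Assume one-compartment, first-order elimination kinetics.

31.0 h

k = ln(C₁/C₂) / (t₂ − t₁) = ln(3.28/0.425) / (105 − 13.6)
  = 2.044 / 91.40 = 0.02236 h⁻¹
t½ = ln2 / k = 0.693147 / 0.02236 = 31.00 h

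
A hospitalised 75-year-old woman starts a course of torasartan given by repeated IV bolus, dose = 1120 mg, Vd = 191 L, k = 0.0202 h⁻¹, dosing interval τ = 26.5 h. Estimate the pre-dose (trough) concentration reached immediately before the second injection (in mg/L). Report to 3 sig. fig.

C₀ per dose = Dose / Vd = 1120 / 191 = 5.864 mg/L
Fraction remaining after one interval: r = e^(−kτ) = e^(−0.02020 × 26.5) = 0.5855
Before dose 2, 1 dose has been given (aged 1τ).
C_trough = C₀ × r = 5.864 × 0.5855 = 3.433 mg/L

3.43 mg/L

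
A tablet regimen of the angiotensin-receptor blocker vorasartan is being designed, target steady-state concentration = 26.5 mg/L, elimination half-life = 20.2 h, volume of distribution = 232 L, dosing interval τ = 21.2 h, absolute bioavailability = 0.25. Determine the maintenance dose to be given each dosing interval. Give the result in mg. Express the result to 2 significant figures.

k = ln2 / t½ = 0.693147 / 20.2 = 0.03431 h⁻¹
CL = k × Vd = 0.03431 × 232 = 7.960 L/h
At steady state, F × (Dose/τ) = Css × CL.
Dose = Css × CL × τ / F = 26.5 × 7.960 × 21.2 / 0.25 = 17890 mg

18000 mg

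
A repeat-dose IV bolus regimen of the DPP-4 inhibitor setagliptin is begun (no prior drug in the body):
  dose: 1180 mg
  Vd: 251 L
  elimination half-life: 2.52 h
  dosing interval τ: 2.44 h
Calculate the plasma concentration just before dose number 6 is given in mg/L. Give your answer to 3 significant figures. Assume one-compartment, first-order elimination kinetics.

4.74 mg/L

C₀ per dose = Dose / Vd = 1180 / 251 = 4.701 mg/L
k = ln2 / t½ = 0.693147 / 2.52 = 0.2751 h⁻¹
Fraction remaining after one interval: r = e^(−kτ) = e^(−0.2751 × 2.44) = 0.5111
Before dose 6, 5 doses have been given (aged 1τ, 2τ, 3τ, 4τ, 5τ).
C_trough = C₀ × (r + r² + … + r^5) = C₀ × r(1−r^5)/(1−r)
        = 4.701 × 0.5111 × (1 − 0.03488) / (1 − 0.5111) = 4.743 mg/L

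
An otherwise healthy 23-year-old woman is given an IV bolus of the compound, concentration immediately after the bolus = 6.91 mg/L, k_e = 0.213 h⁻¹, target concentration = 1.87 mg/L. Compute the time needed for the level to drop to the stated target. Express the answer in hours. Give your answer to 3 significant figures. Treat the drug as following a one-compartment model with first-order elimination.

t = ln(C₀ / C) / k = ln(6.910 / 1.87) / 0.2130
  = ln(3.695) / 0.2130 = 1.307 / 0.2130 = 6.136 h

6.14 h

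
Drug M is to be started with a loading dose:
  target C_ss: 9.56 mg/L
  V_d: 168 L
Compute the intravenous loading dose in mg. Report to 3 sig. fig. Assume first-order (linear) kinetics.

1610 mg

LD = Css × Vd = 9.56 × 168 = 1606 mg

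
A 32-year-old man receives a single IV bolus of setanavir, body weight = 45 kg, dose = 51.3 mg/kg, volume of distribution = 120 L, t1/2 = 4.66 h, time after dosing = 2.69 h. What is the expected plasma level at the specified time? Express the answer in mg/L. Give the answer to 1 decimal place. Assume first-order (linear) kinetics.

Total dose = 51.3 × 45 = 2309 mg
C₀ = Dose / Vd = 2309 / 120 = 19.24 mg/L
k = ln2 / t½ = 0.693147 / 4.66 = 0.1487 h⁻¹
C = C₀ · e^(−k·t) = 19.24 × e^(−0.1487 × 2.69)
  = 19.24 × 0.6703 = 12.90 mg/L

12.9 mg/L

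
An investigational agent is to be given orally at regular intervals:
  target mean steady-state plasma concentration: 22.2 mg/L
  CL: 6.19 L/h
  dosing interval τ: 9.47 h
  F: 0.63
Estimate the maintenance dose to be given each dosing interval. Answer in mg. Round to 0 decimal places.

At steady state, F × (Dose/τ) = Css × CL.
Dose = Css × CL × τ / F = 22.2 × 6.190 × 9.47 / 0.63 = 2066 mg

2066 mg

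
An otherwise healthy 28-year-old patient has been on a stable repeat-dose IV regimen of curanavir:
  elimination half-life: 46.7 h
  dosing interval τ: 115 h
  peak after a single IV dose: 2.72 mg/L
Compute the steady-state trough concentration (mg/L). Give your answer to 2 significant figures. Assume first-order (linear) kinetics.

0.60 mg/L

k = ln2 / t½ = 0.693147 / 46.7 = 0.01484 h⁻¹
e^(−kτ) = e^(−0.01484 × 115) = 0.1815
Accumulation ratio R = 1 / (1 − e^(−kτ)) = 1 / (1 − 0.1815) = 1.222
Steady-state trough = C₀ × R × e^(−kτ) = 2.72 × 1.222 × 0.1815 = 0.6033 mg/L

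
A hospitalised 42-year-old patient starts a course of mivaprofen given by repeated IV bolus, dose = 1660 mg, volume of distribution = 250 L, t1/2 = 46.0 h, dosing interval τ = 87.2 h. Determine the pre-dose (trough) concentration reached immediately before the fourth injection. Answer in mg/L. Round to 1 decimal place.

2.4 mg/L

C₀ per dose = Dose / Vd = 1660 / 250 = 6.640 mg/L
k = ln2 / t½ = 0.693147 / 46.0 = 0.01507 h⁻¹
Fraction remaining after one interval: r = e^(−kτ) = e^(−0.01507 × 87.2) = 0.2687
Before dose 4, 3 doses have been given (aged 1τ, 2τ, 3τ).
C_trough = C₀ × (r + r² + … + r^3) = C₀ × r(1−r^3)/(1−r)
        = 6.640 × 0.2687 × (1 − 0.01940) / (1 − 0.2687) = 2.392 mg/L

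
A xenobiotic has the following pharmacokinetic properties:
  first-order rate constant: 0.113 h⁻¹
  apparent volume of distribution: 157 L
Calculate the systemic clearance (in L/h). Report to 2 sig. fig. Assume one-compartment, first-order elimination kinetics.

18 L/h

CL = k × Vd = 0.113 × 157 = 17.74 L/h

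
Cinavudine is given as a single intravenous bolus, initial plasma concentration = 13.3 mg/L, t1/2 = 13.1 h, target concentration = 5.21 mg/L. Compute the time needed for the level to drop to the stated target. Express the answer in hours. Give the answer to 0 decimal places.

18 h

k = ln2 / t½ = 0.693147 / 13.1 = 0.05291 h⁻¹
t = ln(C₀ / C) / k = ln(13.30 / 5.21) / 0.05291
  = ln(2.553) / 0.05291 = 0.9373 / 0.05291 = 17.71 h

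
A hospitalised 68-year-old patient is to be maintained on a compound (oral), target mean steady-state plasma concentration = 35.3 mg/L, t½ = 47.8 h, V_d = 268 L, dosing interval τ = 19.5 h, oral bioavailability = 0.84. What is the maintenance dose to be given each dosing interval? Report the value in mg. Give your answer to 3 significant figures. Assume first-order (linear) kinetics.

k = ln2 / t½ = 0.693147 / 47.8 = 0.01450 h⁻¹
CL = k × Vd = 0.01450 × 268 = 3.886 L/h
At steady state, F × (Dose/τ) = Css × CL.
Dose = Css × CL × τ / F = 35.3 × 3.886 × 19.5 / 0.84 = 3184 mg

3180 mg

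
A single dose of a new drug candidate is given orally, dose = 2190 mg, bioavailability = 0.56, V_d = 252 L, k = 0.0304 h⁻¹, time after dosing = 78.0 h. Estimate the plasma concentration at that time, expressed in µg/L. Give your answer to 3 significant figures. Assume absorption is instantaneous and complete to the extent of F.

Amount reaching circulation = F × Dose = 0.56 × 2190 = 1226 mg
C₀ = F·Dose / Vd = 1226 / 252 = 4.865 mg/L
C = C₀ · e^(−k·t) = 4.865 × e^(−0.03040 × 78.0)
  = 4.865 × 0.09337 = 0.4542 mg/L
Convert: 0.4542 mg/L × 1000 = 454.2 µg/L

454 µg/L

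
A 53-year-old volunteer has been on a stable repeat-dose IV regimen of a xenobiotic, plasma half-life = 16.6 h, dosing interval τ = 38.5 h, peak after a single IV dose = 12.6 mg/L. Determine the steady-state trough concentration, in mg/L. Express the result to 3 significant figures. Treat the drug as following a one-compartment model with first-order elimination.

k = ln2 / t½ = 0.693147 / 16.6 = 0.04176 h⁻¹
e^(−kτ) = e^(−0.04176 × 38.5) = 0.2003
Accumulation ratio R = 1 / (1 − e^(−kτ)) = 1 / (1 − 0.2003) = 1.250
Steady-state trough = C₀ × R × e^(−kτ) = 12.6 × 1.250 × 0.2003 = 3.155 mg/L

3.16 mg/L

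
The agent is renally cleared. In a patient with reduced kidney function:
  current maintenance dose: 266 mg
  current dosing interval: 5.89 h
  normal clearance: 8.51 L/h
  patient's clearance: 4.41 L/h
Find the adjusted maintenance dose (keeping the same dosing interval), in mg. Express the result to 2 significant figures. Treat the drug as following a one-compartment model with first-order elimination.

To keep the same average steady-state level, dosing rate must scale with clearance.
CL ratio = 4.41 / 8.51 = 0.5182
New dose (same interval) = 266 × 0.5182 = 137.8 mg

140 mg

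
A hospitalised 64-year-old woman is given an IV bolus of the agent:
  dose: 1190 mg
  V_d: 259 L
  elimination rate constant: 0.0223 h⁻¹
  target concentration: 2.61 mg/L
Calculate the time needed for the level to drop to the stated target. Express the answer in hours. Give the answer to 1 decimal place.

C₀ = Dose / Vd = 1190 / 259 = 4.595 mg/L
t = ln(C₀ / C) / k = ln(4.595 / 2.61) / 0.02230
  = ln(1.761) / 0.02230 = 0.5659 / 0.02230 = 25.38 h

25.4 h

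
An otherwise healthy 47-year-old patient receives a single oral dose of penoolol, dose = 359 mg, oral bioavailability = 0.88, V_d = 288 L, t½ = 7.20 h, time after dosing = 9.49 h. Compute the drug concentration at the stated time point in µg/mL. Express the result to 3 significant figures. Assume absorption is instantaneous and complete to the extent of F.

Amount reaching circulation = F × Dose = 0.88 × 359.0 = 315.9 mg
C₀ = F·Dose / Vd = 315.9 / 288 = 1.097 mg/L
k = ln2 / t½ = 0.693147 / 7.20 = 0.09627 h⁻¹
C = C₀ · e^(−k·t) = 1.097 × e^(−0.09627 × 9.49)
  = 1.097 × 0.4011 = 0.4400 mg/L
(0.4400 mg/L = 0.4400 µg/mL)

0.440 µg/mL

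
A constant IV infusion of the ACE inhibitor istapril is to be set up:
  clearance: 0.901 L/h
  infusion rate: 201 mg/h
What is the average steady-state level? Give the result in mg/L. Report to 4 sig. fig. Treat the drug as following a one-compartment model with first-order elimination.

223.1 mg/L

At steady state Css = R₀ / CL = 201 / 0.9010 = 223.1 mg/L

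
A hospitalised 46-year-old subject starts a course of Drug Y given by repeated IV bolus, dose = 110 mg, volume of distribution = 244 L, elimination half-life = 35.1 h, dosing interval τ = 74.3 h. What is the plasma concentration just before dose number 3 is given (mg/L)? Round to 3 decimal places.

0.128 mg/L

C₀ per dose = Dose / Vd = 110 / 244 = 0.4508 mg/L
k = ln2 / t½ = 0.693147 / 35.1 = 0.01975 h⁻¹
Fraction remaining after one interval: r = e^(−kτ) = e^(−0.01975 × 74.3) = 0.2305
Before dose 3, 2 doses have been given (aged 1τ, 2τ).
C_trough = C₀ × (r + r²) = 0.4508 × (0.2305 + 0.05313) = 0.1279 mg/L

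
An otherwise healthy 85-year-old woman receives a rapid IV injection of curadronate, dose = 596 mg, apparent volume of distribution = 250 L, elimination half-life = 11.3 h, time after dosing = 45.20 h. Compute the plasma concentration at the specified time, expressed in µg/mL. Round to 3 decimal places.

C₀ = Dose / Vd = 596.0 / 250 = 2.384 mg/L
k = ln2 / t½ = 0.693147 / 11.3 = 0.06134 h⁻¹
t / t½ = 45.20 / 11.3 = 4 half-lives
C = C₀ × (1/2)^4 = 2.384 × 0.06250 = 0.1490 mg/L
(0.1490 mg/L = 0.1490 µg/mL)

0.149 µg/mL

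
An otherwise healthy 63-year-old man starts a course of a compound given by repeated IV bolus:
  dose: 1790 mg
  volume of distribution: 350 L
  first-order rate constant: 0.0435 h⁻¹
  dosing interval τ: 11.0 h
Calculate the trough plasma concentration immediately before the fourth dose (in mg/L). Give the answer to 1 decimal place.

6.4 mg/L

C₀ per dose = Dose / Vd = 1790 / 350 = 5.114 mg/L
Fraction remaining after one interval: r = e^(−kτ) = e^(−0.04350 × 11.0) = 0.6197
Before dose 4, 3 doses have been given (aged 1τ, 2τ, 3τ).
C_trough = C₀ × (r + r² + … + r^3) = C₀ × r(1−r^3)/(1−r)
        = 5.114 × 0.6197 × (1 − 0.2380) / (1 − 0.6197) = 6.350 mg/L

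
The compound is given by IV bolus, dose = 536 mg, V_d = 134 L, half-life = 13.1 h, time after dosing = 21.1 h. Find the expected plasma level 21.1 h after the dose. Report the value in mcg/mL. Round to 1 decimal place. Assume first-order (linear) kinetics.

1.3 mcg/mL

C₀ = Dose / Vd = 536.0 / 134 = 4.000 mg/L
k = ln2 / t½ = 0.693147 / 13.1 = 0.05291 h⁻¹
C = C₀ · e^(−k·t) = 4.000 × e^(−0.05291 × 21.1)
  = 4.000 × 0.3275 = 1.310 mg/L
(1.310 mg/L = 1.310 mcg/mL)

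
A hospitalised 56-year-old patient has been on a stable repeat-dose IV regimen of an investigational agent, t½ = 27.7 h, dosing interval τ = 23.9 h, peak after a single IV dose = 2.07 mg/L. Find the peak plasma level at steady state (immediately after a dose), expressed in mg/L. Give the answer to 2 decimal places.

k = ln2 / t½ = 0.693147 / 27.7 = 0.02502 h⁻¹
e^(−kτ) = e^(−0.02502 × 23.9) = 0.5499
Accumulation ratio R = 1 / (1 − e^(−kτ)) = 1 / (1 − 0.5499) = 2.222
Steady-state peak = C₀ × R = 2.07 × 2.222 = 4.600 mg/L

4.60 mg/L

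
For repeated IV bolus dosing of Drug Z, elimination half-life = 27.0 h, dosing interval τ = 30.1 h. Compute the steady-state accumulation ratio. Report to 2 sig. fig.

k = ln2 / t½ = 0.693147 / 27.0 = 0.02567 h⁻¹
e^(−kτ) = e^(−0.02567 × 30.1) = 0.4618
Accumulation ratio R = 1 / (1 − e^(−kτ)) = 1 / (1 − 0.4618) = 1.858

1.9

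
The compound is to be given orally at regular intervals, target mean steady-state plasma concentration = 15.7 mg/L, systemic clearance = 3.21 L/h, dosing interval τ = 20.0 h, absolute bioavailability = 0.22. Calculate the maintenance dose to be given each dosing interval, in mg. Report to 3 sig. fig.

4580 mg

At steady state, F × (Dose/τ) = Css × CL.
Dose = Css × CL × τ / F = 15.7 × 3.210 × 20.0 / 0.22 = 4582 mg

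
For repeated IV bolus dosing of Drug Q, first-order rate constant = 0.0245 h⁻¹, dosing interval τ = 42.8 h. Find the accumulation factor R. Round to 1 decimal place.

1.5

e^(−kτ) = e^(−0.02450 × 42.8) = 0.3504
Accumulation ratio R = 1 / (1 − e^(−kτ)) = 1 / (1 − 0.3504) = 1.539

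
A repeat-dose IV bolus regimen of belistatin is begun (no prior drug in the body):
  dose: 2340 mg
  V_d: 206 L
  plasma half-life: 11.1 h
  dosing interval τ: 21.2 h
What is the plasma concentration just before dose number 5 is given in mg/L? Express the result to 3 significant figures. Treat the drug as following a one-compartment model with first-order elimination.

4.10 mg/L

C₀ per dose = Dose / Vd = 2340 / 206 = 11.36 mg/L
k = ln2 / t½ = 0.693147 / 11.1 = 0.06245 h⁻¹
Fraction remaining after one interval: r = e^(−kτ) = e^(−0.06245 × 21.2) = 0.2661
Before dose 5, 4 doses have been given (aged 1τ, 2τ, 3τ, 4τ).
C_trough = C₀ × (r + r² + … + r^4) = C₀ × r(1−r^4)/(1−r)
        = 11.36 × 0.2661 × (1 − 0.005014) / (1 − 0.2661) = 4.098 mg/L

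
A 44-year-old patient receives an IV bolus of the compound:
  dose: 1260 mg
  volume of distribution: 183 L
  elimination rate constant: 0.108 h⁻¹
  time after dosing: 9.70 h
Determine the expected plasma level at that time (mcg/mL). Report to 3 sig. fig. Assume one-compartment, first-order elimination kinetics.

2.42 mcg/mL

C₀ = Dose / Vd = 1260 / 183 = 6.885 mg/L
C = C₀ · e^(−k·t) = 6.885 × e^(−0.1080 × 9.70)
  = 6.885 × 0.3508 = 2.415 mg/L
(2.415 mg/L = 2.415 mcg/mL)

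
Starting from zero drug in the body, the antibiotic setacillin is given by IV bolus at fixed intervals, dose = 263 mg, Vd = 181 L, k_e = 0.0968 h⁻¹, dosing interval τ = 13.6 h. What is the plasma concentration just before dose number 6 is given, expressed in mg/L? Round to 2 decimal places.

C₀ per dose = Dose / Vd = 263 / 181 = 1.453 mg/L
Fraction remaining after one interval: r = e^(−kτ) = e^(−0.09680 × 13.6) = 0.2681
Before dose 6, 5 doses have been given (aged 1τ, 2τ, 3τ, 4τ, 5τ).
C_trough = C₀ × (r + r² + … + r^5) = C₀ × r(1−r^5)/(1−r)
        = 1.453 × 0.2681 × (1 − 0.001385) / (1 − 0.2681) = 0.5315 mg/L

0.53 mg/L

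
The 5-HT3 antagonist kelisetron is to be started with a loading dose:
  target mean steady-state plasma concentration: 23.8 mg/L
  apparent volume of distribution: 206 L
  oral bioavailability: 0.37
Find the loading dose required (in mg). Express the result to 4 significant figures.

13250 mg

LD = Css × Vd / F = 23.8 × 206 / 0.37 = 13250 mg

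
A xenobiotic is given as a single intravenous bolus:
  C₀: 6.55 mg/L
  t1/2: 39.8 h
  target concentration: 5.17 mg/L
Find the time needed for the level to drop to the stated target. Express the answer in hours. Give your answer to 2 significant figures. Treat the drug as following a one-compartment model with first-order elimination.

14 h

k = ln2 / t½ = 0.693147 / 39.8 = 0.01742 h⁻¹
t = ln(C₀ / C) / k = ln(6.550 / 5.17) / 0.01742
  = ln(1.267) / 0.01742 = 0.2367 / 0.01742 = 13.59 h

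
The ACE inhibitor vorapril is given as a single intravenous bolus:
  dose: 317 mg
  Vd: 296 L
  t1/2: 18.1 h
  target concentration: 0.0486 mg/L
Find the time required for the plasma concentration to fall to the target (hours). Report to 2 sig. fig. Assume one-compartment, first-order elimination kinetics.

C₀ = Dose / Vd = 317.0 / 296 = 1.071 mg/L
k = ln2 / t½ = 0.693147 / 18.1 = 0.03830 h⁻¹
t = ln(C₀ / C) / k = ln(1.071 / 0.0486) / 0.03830
  = ln(22.04) / 0.03830 = 3.093 / 0.03830 = 80.76 h

81 h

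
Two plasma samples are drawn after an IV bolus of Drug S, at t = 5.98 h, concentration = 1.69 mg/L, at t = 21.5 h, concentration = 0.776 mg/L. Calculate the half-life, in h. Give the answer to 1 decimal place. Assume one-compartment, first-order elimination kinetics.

13.8 h

k = ln(C₁/C₂) / (t₂ − t₁) = ln(1.69/0.776) / (21.5 − 5.98)
  = 0.7783 / 15.52 = 0.05015 h⁻¹
t½ = ln2 / k = 0.693147 / 0.05015 = 13.82 h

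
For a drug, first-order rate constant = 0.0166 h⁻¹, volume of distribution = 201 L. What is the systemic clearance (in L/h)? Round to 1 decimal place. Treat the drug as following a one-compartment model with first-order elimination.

CL = k × Vd = 0.0166 × 201 = 3.337 L/h

3.3 L/h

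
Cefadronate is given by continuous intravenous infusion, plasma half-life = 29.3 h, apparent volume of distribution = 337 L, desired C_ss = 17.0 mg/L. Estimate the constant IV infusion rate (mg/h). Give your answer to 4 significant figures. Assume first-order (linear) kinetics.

k = ln2 / t½ = 0.693147 / 29.3 = 0.02366 h⁻¹
CL = k × Vd = 0.02366 × 337 = 7.973 L/h
At steady state, infusion rate R₀ = Css × CL = 17.0 × 7.973 = 135.5 mg/h

135.5 mg/h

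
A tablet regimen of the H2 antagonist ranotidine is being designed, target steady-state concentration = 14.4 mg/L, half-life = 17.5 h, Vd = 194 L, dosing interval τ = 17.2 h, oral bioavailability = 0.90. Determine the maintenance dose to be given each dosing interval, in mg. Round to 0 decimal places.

2115 mg

k = ln2 / t½ = 0.693147 / 17.5 = 0.03961 h⁻¹
CL = k × Vd = 0.03961 × 194 = 7.684 L/h
At steady state, F × (Dose/τ) = Css × CL.
Dose = Css × CL × τ / F = 14.4 × 7.684 × 17.2 / 0.90 = 2115 mg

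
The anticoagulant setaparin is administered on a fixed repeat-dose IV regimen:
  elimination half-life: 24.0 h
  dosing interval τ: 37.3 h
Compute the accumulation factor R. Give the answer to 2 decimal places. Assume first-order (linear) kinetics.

1.52

k = ln2 / t½ = 0.693147 / 24.0 = 0.02888 h⁻¹
e^(−kτ) = e^(−0.02888 × 37.3) = 0.3405
Accumulation ratio R = 1 / (1 − e^(−kτ)) = 1 / (1 − 0.3405) = 1.516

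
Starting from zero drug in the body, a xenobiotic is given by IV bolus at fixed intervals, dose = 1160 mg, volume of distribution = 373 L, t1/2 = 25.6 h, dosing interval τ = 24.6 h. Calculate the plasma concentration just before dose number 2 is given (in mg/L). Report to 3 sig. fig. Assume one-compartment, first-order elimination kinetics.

C₀ per dose = Dose / Vd = 1160 / 373 = 3.110 mg/L
k = ln2 / t½ = 0.693147 / 25.6 = 0.02708 h⁻¹
Fraction remaining after one interval: r = e^(−kτ) = e^(−0.02708 × 24.6) = 0.5137
Before dose 2, 1 dose has been given (aged 1τ).
C_trough = C₀ × r = 3.110 × 0.5137 = 1.598 mg/L

1.60 mg/L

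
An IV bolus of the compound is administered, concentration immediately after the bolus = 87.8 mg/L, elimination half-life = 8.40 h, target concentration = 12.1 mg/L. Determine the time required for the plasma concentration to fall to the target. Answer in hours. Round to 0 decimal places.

k = ln2 / t½ = 0.693147 / 8.40 = 0.08252 h⁻¹
t = ln(C₀ / C) / k = ln(87.80 / 12.1) / 0.08252
  = ln(7.256) / 0.08252 = 1.982 / 0.08252 = 24.02 h

24 h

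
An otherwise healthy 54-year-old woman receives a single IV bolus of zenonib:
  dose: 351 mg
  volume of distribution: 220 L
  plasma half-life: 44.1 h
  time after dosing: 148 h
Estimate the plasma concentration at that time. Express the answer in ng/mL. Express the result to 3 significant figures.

C₀ = Dose / Vd = 351.0 / 220 = 1.595 mg/L
k = ln2 / t½ = 0.693147 / 44.1 = 0.01572 h⁻¹
C = C₀ · e^(−k·t) = 1.595 × e^(−0.01572 × 148)
  = 1.595 × 0.09763 = 0.1557 mg/L
Convert: 0.1557 mg/L × 1000 = 155.7 ng/mL

156 ng/mL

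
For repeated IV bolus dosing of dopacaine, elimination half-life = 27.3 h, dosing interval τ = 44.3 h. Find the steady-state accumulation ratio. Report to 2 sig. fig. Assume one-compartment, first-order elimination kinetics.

k = ln2 / t½ = 0.693147 / 27.3 = 0.02539 h⁻¹
e^(−kτ) = e^(−0.02539 × 44.3) = 0.3247
Accumulation ratio R = 1 / (1 − e^(−kτ)) = 1 / (1 − 0.3247) = 1.481

1.5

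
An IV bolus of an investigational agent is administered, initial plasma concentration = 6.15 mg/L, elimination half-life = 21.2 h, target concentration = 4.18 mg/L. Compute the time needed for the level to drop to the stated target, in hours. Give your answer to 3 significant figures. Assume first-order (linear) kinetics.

11.8 h

k = ln2 / t½ = 0.693147 / 21.2 = 0.03270 h⁻¹
t = ln(C₀ / C) / k = ln(6.150 / 4.18) / 0.03270
  = ln(1.471) / 0.03270 = 0.3859 / 0.03270 = 11.80 h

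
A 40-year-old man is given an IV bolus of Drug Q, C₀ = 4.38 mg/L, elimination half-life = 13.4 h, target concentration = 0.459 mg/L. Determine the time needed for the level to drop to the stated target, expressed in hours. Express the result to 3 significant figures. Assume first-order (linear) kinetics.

43.6 h

k = ln2 / t½ = 0.693147 / 13.4 = 0.05173 h⁻¹
t = ln(C₀ / C) / k = ln(4.380 / 0.459) / 0.05173
  = ln(9.542) / 0.05173 = 2.256 / 0.05173 = 43.61 h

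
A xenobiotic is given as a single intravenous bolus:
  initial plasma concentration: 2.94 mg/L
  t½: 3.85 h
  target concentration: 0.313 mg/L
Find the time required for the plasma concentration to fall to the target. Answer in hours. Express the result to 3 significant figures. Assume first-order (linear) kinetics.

k = ln2 / t½ = 0.693147 / 3.85 = 0.1800 h⁻¹
t = ln(C₀ / C) / k = ln(2.940 / 0.313) / 0.1800
  = ln(9.393) / 0.1800 = 2.240 / 0.1800 = 12.44 h

12.4 h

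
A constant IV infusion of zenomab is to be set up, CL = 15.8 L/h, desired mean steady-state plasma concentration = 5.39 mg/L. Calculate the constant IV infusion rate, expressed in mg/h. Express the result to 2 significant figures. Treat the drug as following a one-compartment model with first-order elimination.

At steady state, infusion rate R₀ = Css × CL = 5.39 × 15.80 = 85.16 mg/h

85 mg/h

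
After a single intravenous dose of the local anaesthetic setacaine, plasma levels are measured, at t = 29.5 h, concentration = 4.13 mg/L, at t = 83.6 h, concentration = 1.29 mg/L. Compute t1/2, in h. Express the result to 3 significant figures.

32.2 h

k = ln(C₁/C₂) / (t₂ − t₁) = ln(4.13/1.29) / (83.6 − 29.5)
  = 1.164 / 54.10 = 0.02152 h⁻¹
t½ = ln2 / k = 0.693147 / 0.02152 = 32.21 h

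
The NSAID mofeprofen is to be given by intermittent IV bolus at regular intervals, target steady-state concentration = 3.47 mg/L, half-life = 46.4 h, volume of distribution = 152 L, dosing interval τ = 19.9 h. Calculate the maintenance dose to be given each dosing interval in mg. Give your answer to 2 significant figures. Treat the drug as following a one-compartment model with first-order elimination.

k = ln2 / t½ = 0.693147 / 46.4 = 0.01494 h⁻¹
CL = k × Vd = 0.01494 × 152 = 2.271 L/h
At steady state, Dose/τ = Css × CL.
Dose = Css × CL × τ = 3.47 × 2.271 × 19.9 = 156.8 mg

160 mg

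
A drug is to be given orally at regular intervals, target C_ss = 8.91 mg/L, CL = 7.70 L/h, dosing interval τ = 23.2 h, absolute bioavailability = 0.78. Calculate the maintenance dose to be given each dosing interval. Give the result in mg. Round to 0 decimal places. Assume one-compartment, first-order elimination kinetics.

2041 mg

At steady state, F × (Dose/τ) = Css × CL.
Dose = Css × CL × τ / F = 8.91 × 7.700 × 23.2 / 0.78 = 2041 mg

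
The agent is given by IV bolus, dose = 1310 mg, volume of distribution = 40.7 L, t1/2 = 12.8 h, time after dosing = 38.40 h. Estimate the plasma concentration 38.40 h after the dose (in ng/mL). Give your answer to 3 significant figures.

4020 ng/mL

C₀ = Dose / Vd = 1310 / 40.7 = 32.19 mg/L
k = ln2 / t½ = 0.693147 / 12.8 = 0.05415 h⁻¹
t / t½ = 38.40 / 12.8 = 3 half-lives
C = C₀ × (1/2)^3 = 32.19 × 0.1250 = 4.024 mg/L
Convert: 4.024 mg/L × 1000 = 4024 ng/mL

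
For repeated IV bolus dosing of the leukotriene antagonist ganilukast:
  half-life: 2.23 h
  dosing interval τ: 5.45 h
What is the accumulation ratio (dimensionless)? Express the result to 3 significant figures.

1.23

k = ln2 / t½ = 0.693147 / 2.23 = 0.3108 h⁻¹
e^(−kτ) = e^(−0.3108 × 5.45) = 0.1838
Accumulation ratio R = 1 / (1 − e^(−kτ)) = 1 / (1 − 0.1838) = 1.225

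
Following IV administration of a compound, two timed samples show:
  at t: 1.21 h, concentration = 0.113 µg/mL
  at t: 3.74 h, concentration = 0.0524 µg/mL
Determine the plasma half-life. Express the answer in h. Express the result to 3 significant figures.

k = ln(C₁/C₂) / (t₂ − t₁) = ln(0.113/0.0524) / (3.74 − 1.21)
  = 0.7685 / 2.530 = 0.3038 h⁻¹
t½ = ln2 / k = 0.693147 / 0.3038 = 2.282 h

2.28 h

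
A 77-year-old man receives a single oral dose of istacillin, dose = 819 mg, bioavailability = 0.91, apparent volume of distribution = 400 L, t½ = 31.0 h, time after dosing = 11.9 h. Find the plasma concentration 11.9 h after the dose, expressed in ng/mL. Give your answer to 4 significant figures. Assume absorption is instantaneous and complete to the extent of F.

1428 ng/mL

Amount reaching circulation = F × Dose = 0.91 × 819.0 = 745.3 mg
C₀ = F·Dose / Vd = 745.3 / 400 = 1.863 mg/L
k = ln2 / t½ = 0.693147 / 31.0 = 0.02236 h⁻¹
C = C₀ · e^(−k·t) = 1.863 × e^(−0.02236 × 11.9)
  = 1.863 × 0.7664 = 1.428 mg/L
Convert: 1.428 mg/L × 1000 = 1428 ng/mL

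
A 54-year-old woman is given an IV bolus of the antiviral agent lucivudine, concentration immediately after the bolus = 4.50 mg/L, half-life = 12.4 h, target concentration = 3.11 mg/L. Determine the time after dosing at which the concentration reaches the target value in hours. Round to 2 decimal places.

k = ln2 / t½ = 0.693147 / 12.4 = 0.05590 h⁻¹
t = ln(C₀ / C) / k = ln(4.500 / 3.11) / 0.05590
  = ln(1.447) / 0.05590 = 0.3695 / 0.05590 = 6.610 h

6.61 h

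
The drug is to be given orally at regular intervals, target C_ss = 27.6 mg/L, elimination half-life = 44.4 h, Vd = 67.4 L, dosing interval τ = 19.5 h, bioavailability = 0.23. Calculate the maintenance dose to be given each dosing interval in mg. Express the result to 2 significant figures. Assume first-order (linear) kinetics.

k = ln2 / t½ = 0.693147 / 44.4 = 0.01561 h⁻¹
CL = k × Vd = 0.01561 × 67.4 = 1.052 L/h
At steady state, F × (Dose/τ) = Css × CL.
Dose = Css × CL × τ / F = 27.6 × 1.052 × 19.5 / 0.23 = 2462 mg

2500 mg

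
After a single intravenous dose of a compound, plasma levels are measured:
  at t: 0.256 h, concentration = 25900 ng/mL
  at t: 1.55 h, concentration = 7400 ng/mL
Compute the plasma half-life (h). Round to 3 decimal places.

k = ln(C₁/C₂) / (t₂ − t₁) = ln(25900/7400) / (1.55 − 0.256)
  = 1.253 / 1.294 = 0.9683 h⁻¹
t½ = ln2 / k = 0.693147 / 0.9683 = 0.7158 h

0.716 h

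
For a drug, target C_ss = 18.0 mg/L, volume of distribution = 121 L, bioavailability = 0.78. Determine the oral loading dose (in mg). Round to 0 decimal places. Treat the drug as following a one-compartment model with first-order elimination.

LD = Css × Vd / F = 18.0 × 121 / 0.78 = 2792 mg

2792 mg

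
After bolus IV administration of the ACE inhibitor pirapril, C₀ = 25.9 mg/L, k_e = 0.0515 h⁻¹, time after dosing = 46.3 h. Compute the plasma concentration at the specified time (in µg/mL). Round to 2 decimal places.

2.39 µg/mL

C = C₀ · e^(−k·t) = 25.90 × e^(−0.05150 × 46.3)
  = 25.90 × 0.09214 = 2.386 mg/L
(2.386 mg/L = 2.386 µg/mL)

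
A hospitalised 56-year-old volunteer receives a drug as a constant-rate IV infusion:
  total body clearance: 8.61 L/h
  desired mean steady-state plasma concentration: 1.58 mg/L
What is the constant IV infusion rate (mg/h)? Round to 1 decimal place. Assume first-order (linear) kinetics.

At steady state, infusion rate R₀ = Css × CL = 1.58 × 8.610 = 13.60 mg/h

13.6 mg/h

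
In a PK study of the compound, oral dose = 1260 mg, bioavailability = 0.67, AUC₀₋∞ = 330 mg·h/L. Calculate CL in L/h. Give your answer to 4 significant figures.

2.558 L/h

CL = F·Dose / AUC = 0.67 × 1260 / 330 = 2.558 L/h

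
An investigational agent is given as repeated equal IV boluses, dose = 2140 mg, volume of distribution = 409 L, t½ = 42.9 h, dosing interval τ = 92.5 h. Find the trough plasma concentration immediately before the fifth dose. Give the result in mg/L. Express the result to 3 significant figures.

1.51 mg/L

C₀ per dose = Dose / Vd = 2140 / 409 = 5.232 mg/L
k = ln2 / t½ = 0.693147 / 42.9 = 0.01616 h⁻¹
Fraction remaining after one interval: r = e^(−kτ) = e^(−0.01616 × 92.5) = 0.2243
Before dose 5, 4 doses have been given (aged 1τ, 2τ, 3τ, 4τ).
C_trough = C₀ × (r + r² + … + r^4) = C₀ × r(1−r^4)/(1−r)
        = 5.232 × 0.2243 × (1 − 0.002531) / (1 − 0.2243) = 1.509 mg/L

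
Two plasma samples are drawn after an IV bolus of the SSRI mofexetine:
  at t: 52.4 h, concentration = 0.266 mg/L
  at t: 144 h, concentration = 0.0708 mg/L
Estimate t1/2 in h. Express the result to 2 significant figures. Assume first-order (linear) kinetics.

48 h

k = ln(C₁/C₂) / (t₂ − t₁) = ln(0.266/0.0708) / (144 − 52.4)
  = 1.324 / 91.60 = 0.01445 h⁻¹
t½ = ln2 / k = 0.693147 / 0.01445 = 47.97 h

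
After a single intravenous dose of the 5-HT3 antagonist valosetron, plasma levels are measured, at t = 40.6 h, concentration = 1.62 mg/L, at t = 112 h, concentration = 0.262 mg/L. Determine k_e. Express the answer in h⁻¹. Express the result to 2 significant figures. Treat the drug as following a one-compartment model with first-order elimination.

0.026 h⁻¹

k = ln(C₁/C₂) / (t₂ − t₁) = ln(1.62/0.262) / (112 − 40.6)
  = 1.822 / 71.40 = 0.02552 h⁻¹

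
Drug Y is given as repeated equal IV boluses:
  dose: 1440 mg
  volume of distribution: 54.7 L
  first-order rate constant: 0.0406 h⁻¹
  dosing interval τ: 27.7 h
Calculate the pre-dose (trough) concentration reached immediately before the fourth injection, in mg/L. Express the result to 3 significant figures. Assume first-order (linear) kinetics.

C₀ per dose = Dose / Vd = 1440 / 54.7 = 26.33 mg/L
Fraction remaining after one interval: r = e^(−kτ) = e^(−0.04060 × 27.7) = 0.3248
Before dose 4, 3 doses have been given (aged 1τ, 2τ, 3τ).
C_trough = C₀ × (r + r² + … + r^3) = C₀ × r(1−r^3)/(1−r)
        = 26.33 × 0.3248 × (1 − 0.03426) / (1 − 0.3248) = 12.23 mg/L

12.2 mg/L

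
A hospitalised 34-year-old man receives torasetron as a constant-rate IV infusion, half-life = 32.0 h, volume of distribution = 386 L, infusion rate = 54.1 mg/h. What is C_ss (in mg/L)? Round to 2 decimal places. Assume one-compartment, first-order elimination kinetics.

k = ln2 / t½ = 0.693147 / 32.0 = 0.02166 h⁻¹
CL = k × Vd = 0.02166 × 386 = 8.361 L/h
At steady state Css = R₀ / CL = 54.1 / 8.361 = 6.471 mg/L

6.47 mg/L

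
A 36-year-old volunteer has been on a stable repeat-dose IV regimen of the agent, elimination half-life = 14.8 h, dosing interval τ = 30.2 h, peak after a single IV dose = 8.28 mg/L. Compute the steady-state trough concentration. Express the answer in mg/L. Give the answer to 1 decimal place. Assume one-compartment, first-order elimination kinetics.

k = ln2 / t½ = 0.693147 / 14.8 = 0.04683 h⁻¹
e^(−kτ) = e^(−0.04683 × 30.2) = 0.2431
Accumulation ratio R = 1 / (1 − e^(−kτ)) = 1 / (1 − 0.2431) = 1.321
Steady-state trough = C₀ × R × e^(−kτ) = 8.28 × 1.321 × 0.2431 = 2.659 mg/L

2.7 mg/L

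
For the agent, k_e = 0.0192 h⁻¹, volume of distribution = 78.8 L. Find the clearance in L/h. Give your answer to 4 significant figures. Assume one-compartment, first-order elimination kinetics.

1.513 L/h

CL = k × Vd = 0.0192 × 78.8 = 1.513 L/h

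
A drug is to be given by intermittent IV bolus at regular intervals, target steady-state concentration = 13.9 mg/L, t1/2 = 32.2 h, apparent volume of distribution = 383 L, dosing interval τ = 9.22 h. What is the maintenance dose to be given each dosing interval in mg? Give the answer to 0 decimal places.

k = ln2 / t½ = 0.693147 / 32.2 = 0.02153 h⁻¹
CL = k × Vd = 0.02153 × 383 = 8.246 L/h
At steady state, Dose/τ = Css × CL.
Dose = Css × CL × τ = 13.9 × 8.246 × 9.22 = 1057 mg

1057 mg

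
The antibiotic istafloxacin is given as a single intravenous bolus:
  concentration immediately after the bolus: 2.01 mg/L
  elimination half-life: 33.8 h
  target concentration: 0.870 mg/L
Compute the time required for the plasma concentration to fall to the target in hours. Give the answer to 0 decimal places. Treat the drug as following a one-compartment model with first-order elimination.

41 h

k = ln2 / t½ = 0.693147 / 33.8 = 0.02051 h⁻¹
t = ln(C₀ / C) / k = ln(2.010 / 0.870) / 0.02051
  = ln(2.310) / 0.02051 = 0.8372 / 0.02051 = 40.82 h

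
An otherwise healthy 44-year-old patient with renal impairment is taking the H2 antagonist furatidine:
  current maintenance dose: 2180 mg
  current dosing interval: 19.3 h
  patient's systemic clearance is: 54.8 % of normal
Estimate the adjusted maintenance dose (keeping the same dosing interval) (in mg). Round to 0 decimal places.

To keep the same average steady-state level, dosing rate must scale with clearance.
CL ratio = 54.8 / 100 = 0.5480
New dose (same interval) = 2180 × 0.5480 = 1195 mg

1195 mg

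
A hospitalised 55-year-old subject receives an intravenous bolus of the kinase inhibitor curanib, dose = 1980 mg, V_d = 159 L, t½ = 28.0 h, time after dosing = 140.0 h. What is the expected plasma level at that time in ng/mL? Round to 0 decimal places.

C₀ = Dose / Vd = 1980 / 159 = 12.45 mg/L
k = ln2 / t½ = 0.693147 / 28.0 = 0.02476 h⁻¹
t / t½ = 140.0 / 28.0 = 5 half-lives
C = C₀ × (1/2)^5 = 12.45 × 0.03125 = 0.3891 mg/L
Convert: 0.3891 mg/L × 1000 = 389.1 ng/mL

389 ng/mL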